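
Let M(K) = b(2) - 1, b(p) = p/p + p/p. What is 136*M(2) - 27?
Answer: 109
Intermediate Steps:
b(p) = 2 (b(p) = 1 + 1 = 2)
M(K) = 1 (M(K) = 2 - 1 = 1)
136*M(2) - 27 = 136*1 - 27 = 136 - 27 = 109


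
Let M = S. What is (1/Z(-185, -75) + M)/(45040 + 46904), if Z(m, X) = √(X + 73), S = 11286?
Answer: 627/5108 - I*√2/183888 ≈ 0.12275 - 7.6906e-6*I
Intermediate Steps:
M = 11286
Z(m, X) = √(73 + X)
(1/Z(-185, -75) + M)/(45040 + 46904) = (1/(√(73 - 75)) + 11286)/(45040 + 46904) = (1/(√(-2)) + 11286)/91944 = (1/(I*√2) + 11286)*(1/91944) = (-I*√2/2 + 11286)*(1/91944) = (11286 - I*√2/2)*(1/91944) = 627/5108 - I*√2/183888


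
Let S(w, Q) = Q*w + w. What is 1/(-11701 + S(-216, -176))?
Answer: 1/26099 ≈ 3.8316e-5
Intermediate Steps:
S(w, Q) = w + Q*w
1/(-11701 + S(-216, -176)) = 1/(-11701 - 216*(1 - 176)) = 1/(-11701 - 216*(-175)) = 1/(-11701 + 37800) = 1/26099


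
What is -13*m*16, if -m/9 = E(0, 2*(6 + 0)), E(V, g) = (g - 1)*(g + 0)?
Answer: 247104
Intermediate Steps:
E(V, g) = g*(-1 + g) (E(V, g) = (-1 + g)*g = g*(-1 + g))
m = -1188 (m = -9*2*(6 + 0)*(-1 + 2*(6 + 0)) = -9*2*6*(-1 + 2*6) = -108*(-1 + 12) = -108*11 = -9*132 = -1188)
-13*m*16 = -13*(-1188)*16 = 15444*16 = 247104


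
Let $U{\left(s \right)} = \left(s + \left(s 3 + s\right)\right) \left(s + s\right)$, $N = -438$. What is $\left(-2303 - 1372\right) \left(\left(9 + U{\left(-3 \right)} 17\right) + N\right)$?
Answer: $-4046175$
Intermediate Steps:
$U{\left(s \right)} = 10 s^{2}$ ($U{\left(s \right)} = \left(s + \left(3 s + s\right)\right) 2 s = \left(s + 4 s\right) 2 s = 5 s 2 s = 10 s^{2}$)
$\left(-2303 - 1372\right) \left(\left(9 + U{\left(-3 \right)} 17\right) + N\right) = \left(-2303 - 1372\right) \left(\left(9 + 10 \left(-3\right)^{2} \cdot 17\right) - 438\right) = - 3675 \left(\left(9 + 10 \cdot 9 \cdot 17\right) - 438\right) = - 3675 \left(\left(9 + 90 \cdot 17\right) - 438\right) = - 3675 \left(\left(9 + 1530\right) - 438\right) = - 3675 \left(1539 - 438\right) = \left(-3675\right) 1101 = -4046175$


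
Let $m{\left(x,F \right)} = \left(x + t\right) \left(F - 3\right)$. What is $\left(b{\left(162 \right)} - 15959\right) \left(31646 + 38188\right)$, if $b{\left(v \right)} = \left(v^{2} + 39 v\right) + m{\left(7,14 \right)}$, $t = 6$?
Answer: $1169440164$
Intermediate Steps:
$m{\left(x,F \right)} = \left(-3 + F\right) \left(6 + x\right)$ ($m{\left(x,F \right)} = \left(x + 6\right) \left(F - 3\right) = \left(6 + x\right) \left(-3 + F\right) = \left(-3 + F\right) \left(6 + x\right)$)
$b{\left(v \right)} = 143 + v^{2} + 39 v$ ($b{\left(v \right)} = \left(v^{2} + 39 v\right) + \left(-18 - 21 + 6 \cdot 14 + 14 \cdot 7\right) = \left(v^{2} + 39 v\right) + \left(-18 - 21 + 84 + 98\right) = \left(v^{2} + 39 v\right) + 143 = 143 + v^{2} + 39 v$)
$\left(b{\left(162 \right)} - 15959\right) \left(31646 + 38188\right) = \left(\left(143 + 162^{2} + 39 \cdot 162\right) - 15959\right) \left(31646 + 38188\right) = \left(\left(143 + 26244 + 6318\right) - 15959\right) 69834 = \left(32705 - 15959\right) 69834 = 16746 \cdot 69834 = 1169440164$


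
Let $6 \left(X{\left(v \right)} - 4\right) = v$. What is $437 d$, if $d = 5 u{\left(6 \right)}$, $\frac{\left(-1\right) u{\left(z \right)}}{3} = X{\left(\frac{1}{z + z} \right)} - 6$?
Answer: $\frac{312455}{24} \approx 13019.0$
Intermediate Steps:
$X{\left(v \right)} = 4 + \frac{v}{6}$
$u{\left(z \right)} = 6 - \frac{1}{4 z}$ ($u{\left(z \right)} = - 3 \left(\left(4 + \frac{1}{6 \left(z + z\right)}\right) - 6\right) = - 3 \left(\left(4 + \frac{1}{6 \cdot 2 z}\right) - 6\right) = - 3 \left(\left(4 + \frac{\frac{1}{2} \frac{1}{z}}{6}\right) - 6\right) = - 3 \left(\left(4 + \frac{1}{12 z}\right) - 6\right) = - 3 \left(-2 + \frac{1}{12 z}\right) = 6 - \frac{1}{4 z}$)
$d = \frac{715}{24}$ ($d = 5 \left(6 - \frac{1}{4 \cdot 6}\right) = 5 \left(6 - \frac{1}{24}\right) = 5 \cdot \frac{143}{24} = \frac{715}{24} \approx 29.792$)
$437 d = 437 \cdot \frac{715}{24} = \frac{312455}{24}$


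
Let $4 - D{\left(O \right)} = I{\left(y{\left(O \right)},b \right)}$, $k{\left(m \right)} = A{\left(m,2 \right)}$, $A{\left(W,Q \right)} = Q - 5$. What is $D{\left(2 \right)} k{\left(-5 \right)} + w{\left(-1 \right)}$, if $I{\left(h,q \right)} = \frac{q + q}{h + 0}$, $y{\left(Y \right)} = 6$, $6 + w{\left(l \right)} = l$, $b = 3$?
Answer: $-16$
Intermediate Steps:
$w{\left(l \right)} = -6 + l$
$A{\left(W,Q \right)} = -5 + Q$
$k{\left(m \right)} = -3$ ($k{\left(m \right)} = -5 + 2 = -3$)
$I{\left(h,q \right)} = \frac{2 q}{h}$
$D{\left(O \right)} = 3$ ($D{\left(O \right)} = 4 - 2 \cdot 3 \cdot \frac{1}{6} = 4 - 1 = 3$)
$D{\left(2 \right)} k{\left(-5 \right)} + w{\left(-1 \right)} = 3 \left(-3\right) - 7 = -9 - 7 = -16$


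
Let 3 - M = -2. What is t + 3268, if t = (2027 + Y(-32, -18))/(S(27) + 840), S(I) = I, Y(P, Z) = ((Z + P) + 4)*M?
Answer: 945051/289 ≈ 3270.1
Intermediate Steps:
M = 5 (M = 3 - 1*(-2) = 3 + 2 = 5)
Y(P, Z) = 20 + 5*P + 5*Z (Y(P, Z) = ((Z + P) + 4)*5 = ((P + Z) + 4)*5 = (4 + P + Z)*5 = 20 + 5*P + 5*Z)
t = 599/289 (t = (2027 + (20 + 5*(-32) + 5*(-18)))/(27 + 840) = (2027 + (20 - 160 - 90))/867 = (2027 - 230)*(1/867) = 1797*(1/867) = 599/289 ≈ 2.0727)
t + 3268 = 599/289 + 3268 = 945051/289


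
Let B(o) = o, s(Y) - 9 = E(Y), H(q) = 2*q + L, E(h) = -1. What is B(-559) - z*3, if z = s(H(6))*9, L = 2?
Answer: -775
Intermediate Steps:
H(q) = 2 + 2*q (H(q) = 2*q + 2 = 2 + 2*q)
s(Y) = 8 (s(Y) = 9 - 1 = 8)
z = 72 (z = 8*9 = 72)
B(-559) - z*3 = -559 - 72*3 = -559 - 1*216 = -559 - 216 = -775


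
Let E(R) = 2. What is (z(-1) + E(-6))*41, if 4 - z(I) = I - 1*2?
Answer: 369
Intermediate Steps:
z(I) = 6 - I (z(I) = 4 - (I - 1*2) = 4 - (I - 2) = 4 - (-2 + I) = 4 + (2 - I) = 6 - I)
(z(-1) + E(-6))*41 = ((6 - 1*(-1)) + 2)*41 = ((6 + 1) + 2)*41 = (7 + 2)*41 = 9*41 = 369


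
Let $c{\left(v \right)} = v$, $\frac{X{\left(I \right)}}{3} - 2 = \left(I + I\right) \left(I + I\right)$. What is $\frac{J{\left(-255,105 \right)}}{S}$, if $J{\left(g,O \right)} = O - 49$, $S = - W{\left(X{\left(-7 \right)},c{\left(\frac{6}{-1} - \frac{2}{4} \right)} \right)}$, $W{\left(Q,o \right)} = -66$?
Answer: $\frac{28}{33} \approx 0.84848$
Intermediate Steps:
$X{\left(I \right)} = 6 + 12 I^{2}$ ($X{\left(I \right)} = 6 + 3 \left(I + I\right) \left(I + I\right) = 6 + 3 \cdot 2 I 2 I = 6 + 3 \cdot 4 I^{2} = 6 + 12 I^{2}$)
$S = 66$ ($S = \left(-1\right) \left(-66\right) = 66$)
$J{\left(g,O \right)} = -49 + O$
$\frac{J{\left(-255,105 \right)}}{S} = \frac{-49 + 105}{66} = 56 \cdot \frac{1}{66} = \frac{28}{33}$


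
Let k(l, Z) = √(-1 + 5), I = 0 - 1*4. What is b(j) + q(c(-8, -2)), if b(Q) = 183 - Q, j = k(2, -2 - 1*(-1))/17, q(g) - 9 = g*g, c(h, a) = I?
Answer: 3534/17 ≈ 207.88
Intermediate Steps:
I = -4 (I = 0 - 4 = -4)
c(h, a) = -4
k(l, Z) = 2 (k(l, Z) = √4 = 2)
q(g) = 9 + g² (q(g) = 9 + g*g = 9 + g²)
j = 2/17 ≈ 0.11765
b(j) + q(c(-8, -2)) = (183 - 1*2/17) + (9 + (-4)²) = (183 - 2/17) + (9 + 16) = 3109/17 + 25 = 3534/17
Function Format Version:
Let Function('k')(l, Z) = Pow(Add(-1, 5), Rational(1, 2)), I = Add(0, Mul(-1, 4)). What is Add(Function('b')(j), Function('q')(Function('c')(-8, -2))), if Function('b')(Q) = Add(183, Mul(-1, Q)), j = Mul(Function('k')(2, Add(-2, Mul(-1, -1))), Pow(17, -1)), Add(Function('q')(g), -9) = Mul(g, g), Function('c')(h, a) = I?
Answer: Rational(3534, 17) ≈ 207.88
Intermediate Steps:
I = -4 (I = Add(0, -4) = -4)
Function('c')(h, a) = -4
Function('k')(l, Z) = 2 (Function('k')(l, Z) = Pow(4, Rational(1, 2)) = 2)
Function('q')(g) = Add(9, Pow(g, 2)) (Function('q')(g) = Add(9, Mul(g, g)) = Add(9, Pow(g, 2)))
j = Rational(2, 17) (j = Mul(2, Pow(17, -1)) = Mul(2, Rational(1, 17)) = Rational(2, 17) ≈ 0.11765)
Add(Function('b')(j), Function('q')(Function('c')(-8, -2))) = Add(Add(183, Mul(-1, Rational(2, 17))), Add(9, Pow(-4, 2))) = Add(Add(183, Rational(-2, 17)), Add(9, 16)) = Add(Rational(3109, 17), 25) = Rational(3534, 17)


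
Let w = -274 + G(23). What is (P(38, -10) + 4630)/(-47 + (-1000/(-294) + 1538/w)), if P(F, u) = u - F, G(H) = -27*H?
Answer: -602830830/5962141 ≈ -101.11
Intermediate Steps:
w = -895 (w = -274 - 27*23 = -274 - 621 = -895)
(P(38, -10) + 4630)/(-47 + (-1000/(-294) + 1538/w)) = ((-10 - 1*38) + 4630)/(-47 + (-1000/(-294) + 1538/(-895))) = ((-10 - 38) + 4630)/(-47 + (-1000*(-1/294) + 1538*(-1/895))) = (-48 + 4630)/(-47 + (500/147 - 1538/895)) = 4582/(-47 + 221414/131565) = 4582/(-5962141/131565) = 4582*(-131565/5962141) = -602830830/5962141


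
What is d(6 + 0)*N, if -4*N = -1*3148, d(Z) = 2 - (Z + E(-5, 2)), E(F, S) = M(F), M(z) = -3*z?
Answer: -14953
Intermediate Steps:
E(F, S) = -3*F
d(Z) = -13 - Z (d(Z) = 2 - (Z - 3*(-5)) = 2 - (Z + 15) = 2 - (15 + Z) = 2 + (-15 - Z) = -13 - Z)
N = 787 (N = -(-1)*3148/4 = -¼*(-3148) = 787)
d(6 + 0)*N = (-13 - (6 + 0))*787 = (-13 - 1*6)*787 = (-13 - 6)*787 = -19*787 = -14953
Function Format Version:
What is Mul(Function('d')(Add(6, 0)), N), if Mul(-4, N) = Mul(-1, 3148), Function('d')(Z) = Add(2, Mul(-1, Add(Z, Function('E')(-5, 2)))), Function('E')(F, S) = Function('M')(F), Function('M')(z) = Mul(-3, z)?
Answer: -14953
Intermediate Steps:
Function('E')(F, S) = Mul(-3, F)
Function('d')(Z) = Add(-13, Mul(-1, Z)) (Function('d')(Z) = Add(2, Mul(-1, Add(Z, Mul(-3, -5)))) = Add(2, Mul(-1, Add(Z, 15))) = Add(2, Mul(-1, Add(15, Z))) = Add(2, Add(-15, Mul(-1, Z))) = Add(-13, Mul(-1, Z)))
N = 787 (N = Mul(Rational(-1, 4), Mul(-1, 3148)) = Mul(Rational(-1, 4), -3148) = 787)
Mul(Function('d')(Add(6, 0)), N) = Mul(Add(-13, Mul(-1, Add(6, 0))), 787) = Mul(Add(-13, Mul(-1, 6)), 787) = Mul(Add(-13, -6), 787) = Mul(-19, 787) = -14953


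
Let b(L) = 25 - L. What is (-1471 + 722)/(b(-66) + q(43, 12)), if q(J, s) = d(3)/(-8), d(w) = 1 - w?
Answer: -2996/365 ≈ -8.2082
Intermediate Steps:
q(J, s) = ¼ (q(J, s) = (1 - 1*3)/(-8) = (1 - 3)*(-⅛) = -2*(-⅛) = ¼)
(-1471 + 722)/(b(-66) + q(43, 12)) = (-1471 + 722)/((25 - 1*(-66)) + ¼) = -749/((25 + 66) + ¼) = -749/(91 + ¼) = -749/365/4 = -749*4/365 = -2996/365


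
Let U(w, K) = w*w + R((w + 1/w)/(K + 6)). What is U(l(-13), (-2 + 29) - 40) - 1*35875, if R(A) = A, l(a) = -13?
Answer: -3249076/91 ≈ -35704.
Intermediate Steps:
U(w, K) = w**2 + (w + 1/w)/(6 + K) (U(w, K) = w*w + (w + 1/w)/(K + 6) = w**2 + (w + 1/w)/(6 + K))
U(l(-13), (-2 + 29) - 40) - 1*35875 = (1 + (-13)**2 + (-13)**3*(6 + ((-2 + 29) - 40)))/((-13)*(6 + ((-2 + 29) - 40))) - 1*35875 = -(1 + 169 - 2197*(6 + (27 - 40)))/(13*(6 + (27 - 40))) - 35875 = -(1 + 169 - 2197*(6 - 13))/(13*(6 - 13)) - 35875 = -1/13*(1 + 169 - 2197*(-7))/(-7) - 35875 = -1/13*(-1/7)*(1 + 169 + 15379) - 35875 = -1/13*(-1/7)*15549 - 35875 = 15549/91 - 35875 = -3249076/91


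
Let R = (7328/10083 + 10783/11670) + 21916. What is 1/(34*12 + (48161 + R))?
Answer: 39222870/2764688739533 ≈ 1.4187e-5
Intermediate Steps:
R = 859673166503/39222870 (R = (7328*(1/10083) + 10783*(1/11670)) + 21916 = (7328/10083 + 10783/11670) + 21916 = 64747583/39222870 + 21916 = 859673166503/39222870 ≈ 21918.)
1/(34*12 + (48161 + R)) = 1/(34*12 + (48161 + 859673166503/39222870)) = 1/(408 + 2748685808573/39222870) = 1/(2764688739533/39222870) = 39222870/2764688739533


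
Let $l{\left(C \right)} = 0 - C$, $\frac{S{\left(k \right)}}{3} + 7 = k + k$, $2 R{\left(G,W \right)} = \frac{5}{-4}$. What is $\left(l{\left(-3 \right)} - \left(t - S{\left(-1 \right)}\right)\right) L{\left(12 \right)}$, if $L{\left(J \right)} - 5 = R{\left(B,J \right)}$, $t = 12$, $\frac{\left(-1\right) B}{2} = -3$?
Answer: $- \frac{315}{2} \approx -157.5$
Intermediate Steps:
$B = 6$ ($B = \left(-2\right) \left(-3\right) = 6$)
$R{\left(G,W \right)} = - \frac{5}{8}$ ($R{\left(G,W \right)} = \frac{5 \frac{1}{-4}}{2} = \frac{5 \left(- \frac{1}{4}\right)}{2} = \frac{1}{2} \left(- \frac{5}{4}\right) = - \frac{5}{8}$)
$L{\left(J \right)} = \frac{35}{8}$ ($L{\left(J \right)} = 5 - \frac{5}{8} = \frac{35}{8}$)
$S{\left(k \right)} = -21 + 6 k$ ($S{\left(k \right)} = -21 + 3 \left(k + k\right) = -21 + 3 \cdot 2 k = -21 + 6 k$)
$l{\left(C \right)} = - C$
$\left(l{\left(-3 \right)} - \left(t - S{\left(-1 \right)}\right)\right) L{\left(12 \right)} = \left(\left(-1\right) \left(-3\right) + \left(\left(-21 + 6 \left(-1\right)\right) - 12\right)\right) \frac{35}{8} = \left(3 - 39\right) \frac{35}{8} = \left(-36\right) \frac{35}{8} = - \frac{315}{2}$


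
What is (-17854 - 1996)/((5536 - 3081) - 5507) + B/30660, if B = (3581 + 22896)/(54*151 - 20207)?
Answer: 261978108757/40280402820 ≈ 6.5039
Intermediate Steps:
B = -26477/12053 (B = 26477/(8154 - 20207) = 26477/(-12053) = 26477*(-1/12053) = -26477/12053 ≈ -2.1967)
(-17854 - 1996)/((5536 - 3081) - 5507) + B/30660 = (-17854 - 1996)/((5536 - 3081) - 5507) - 26477/12053/30660 = -19850/(2455 - 5507) - 26477/12053*1/30660 = -19850/(-3052) - 26477/369544980 = -19850*(-1/3052) - 26477/369544980 = 9925/1526 - 26477/369544980 = 261978108757/40280402820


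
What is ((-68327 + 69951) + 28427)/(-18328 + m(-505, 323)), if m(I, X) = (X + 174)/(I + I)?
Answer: -30351510/18511777 ≈ -1.6396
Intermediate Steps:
m(I, X) = (174 + X)/(2*I) (m(I, X) = (174 + X)/((2*I)) = (174 + X)*(1/(2*I)) = (174 + X)/(2*I))
((-68327 + 69951) + 28427)/(-18328 + m(-505, 323)) = ((-68327 + 69951) + 28427)/(-18328 + (½)*(174 + 323)/(-505)) = (1624 + 28427)/(-18328 + (½)*(-1/505)*497) = 30051/(-18328 - 497/1010) = 30051/(-18511777/1010) = 30051*(-1010/18511777) = -30351510/18511777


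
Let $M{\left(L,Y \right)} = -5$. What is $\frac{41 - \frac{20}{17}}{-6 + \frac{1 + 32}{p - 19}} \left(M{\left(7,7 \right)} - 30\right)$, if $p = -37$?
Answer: $\frac{1326920}{6273} \approx 211.53$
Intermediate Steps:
$\frac{41 - \frac{20}{17}}{-6 + \frac{1 + 32}{p - 19}} \left(M{\left(7,7 \right)} - 30\right) = \frac{41 - \frac{20}{17}}{-6 + \frac{1 + 32}{-37 - 19}} \left(-5 - 30\right) = \frac{41 - \frac{20}{17}}{-6 + \frac{33}{-56}} \left(-35\right) = \frac{41 - \frac{20}{17}}{-6 + 33 \left(- \frac{1}{56}\right)} \left(-35\right) = \frac{677}{17 \left(-6 - \frac{33}{56}\right)} \left(-35\right) = \frac{677}{17 \left(- \frac{369}{56}\right)} \left(-35\right) = \frac{677}{17} \left(- \frac{56}{369}\right) \left(-35\right) = \left(- \frac{37912}{6273}\right) \left(-35\right) = \frac{1326920}{6273}$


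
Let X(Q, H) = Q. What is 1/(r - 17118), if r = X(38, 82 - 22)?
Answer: -1/17080 ≈ -5.8548e-5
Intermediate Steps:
r = 38
1/(r - 17118) = 1/(38 - 17118) = 1/(-17080) = -1/17080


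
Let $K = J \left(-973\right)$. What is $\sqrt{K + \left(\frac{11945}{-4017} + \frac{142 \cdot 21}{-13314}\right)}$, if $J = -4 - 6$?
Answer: $\frac{\sqrt{15772200226298022}}{1273389} \approx 98.625$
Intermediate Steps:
$J = -10$ ($J = -4 - 6 = -10$)
$K = 9730$ ($K = \left(-10\right) \left(-973\right) = 9730$)
$\sqrt{K + \left(\frac{11945}{-4017} + \frac{142 \cdot 21}{-13314}\right)} = \sqrt{9730 + \left(\frac{11945}{-4017} + \frac{142 \cdot 21}{-13314}\right)} = \sqrt{9730 + \left(11945 \left(- \frac{1}{4017}\right) + 2982 \left(- \frac{1}{13314}\right)\right)} = \sqrt{9730 - \frac{4071772}{1273389}} = \sqrt{\frac{12386003198}{1273389}} = \frac{\sqrt{15772200226298022}}{1273389}$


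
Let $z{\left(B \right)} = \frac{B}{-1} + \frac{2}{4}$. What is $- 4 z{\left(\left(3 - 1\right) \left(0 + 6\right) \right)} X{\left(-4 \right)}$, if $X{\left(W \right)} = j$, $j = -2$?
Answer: $-92$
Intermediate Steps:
$X{\left(W \right)} = -2$
$z{\left(B \right)} = \frac{1}{2} - B$ ($z{\left(B \right)} = B \left(-1\right) + 2 \cdot \frac{1}{4} = - B + \frac{1}{2} = \frac{1}{2} - B$)
$- 4 z{\left(\left(3 - 1\right) \left(0 + 6\right) \right)} X{\left(-4 \right)} = - 4 \left(\frac{1}{2} - \left(3 - 1\right) \left(0 + 6\right)\right) \left(-2\right) = - 4 \left(\frac{1}{2} - 2 \cdot 6\right) \left(-2\right) = - 4 \left(\frac{1}{2} - 12\right) \left(-2\right) = \left(-4\right) \left(- \frac{23}{2}\right) \left(-2\right) = 46 \left(-2\right) = -92$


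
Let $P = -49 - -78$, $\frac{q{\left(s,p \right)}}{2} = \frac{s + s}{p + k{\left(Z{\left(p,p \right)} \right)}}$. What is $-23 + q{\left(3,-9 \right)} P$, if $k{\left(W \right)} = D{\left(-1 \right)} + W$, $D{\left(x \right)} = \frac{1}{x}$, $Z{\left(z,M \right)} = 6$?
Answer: $-110$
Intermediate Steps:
$k{\left(W \right)} = -1 + W$ ($k{\left(W \right)} = \frac{1}{-1} + W = -1 + W$)
$q{\left(s,p \right)} = \frac{4 s}{5 + p}$ ($q{\left(s,p \right)} = 2 \frac{s + s}{p + \left(-1 + 6\right)} = 2 \frac{2 s}{p + 5} = 2 \frac{2 s}{5 + p} = \frac{4 s}{5 + p}$)
$P = 29$ ($P = -49 + 78 = 29$)
$-23 + q{\left(3,-9 \right)} P = -23 + 4 \cdot 3 \frac{1}{5 - 9} \cdot 29 = -23 + 4 \cdot 3 \frac{1}{-4} \cdot 29 = -23 + 4 \cdot 3 \left(- \frac{1}{4}\right) 29 = -23 - 87 = -110$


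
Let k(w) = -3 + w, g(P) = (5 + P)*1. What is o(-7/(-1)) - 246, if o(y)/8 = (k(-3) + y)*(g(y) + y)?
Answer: -94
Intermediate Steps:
g(P) = 5 + P
o(y) = 8*(-6 + y)*(5 + 2*y) (o(y) = 8*(((-3 - 3) + y)*((5 + y) + y)) = 8*((-6 + y)*(5 + 2*y)) = 8*(-6 + y)*(5 + 2*y))
o(-7/(-1)) - 246 = (-240 - (-392)/(-1) + 16*(-7/(-1))²) - 246 = (-240 - (-392)*(-1) + 16*(-7*(-1))²) - 246 = (-240 - 56*7 + 16*7²) - 246 = (-240 - 392 + 16*49) - 246 = (-240 - 392 + 784) - 246 = 152 - 246 = -94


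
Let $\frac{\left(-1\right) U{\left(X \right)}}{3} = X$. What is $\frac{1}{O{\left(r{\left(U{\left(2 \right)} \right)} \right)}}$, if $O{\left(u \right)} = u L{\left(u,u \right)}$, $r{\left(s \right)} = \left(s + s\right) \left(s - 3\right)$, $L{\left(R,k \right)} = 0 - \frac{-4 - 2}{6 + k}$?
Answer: $\frac{19}{108} \approx 0.17593$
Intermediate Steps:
$U{\left(X \right)} = - 3 X$
$L{\left(R,k \right)} = \frac{6}{6 + k}$ ($L{\left(R,k \right)} = 0 - - \frac{6}{6 + k} = 0 + \frac{6}{6 + k} = \frac{6}{6 + k}$)
$r{\left(s \right)} = 2 s \left(-3 + s\right)$
$O{\left(u \right)} = \frac{6 u}{6 + u}$ ($O{\left(u \right)} = u \frac{6}{6 + u} = \frac{6 u}{6 + u}$)
$\frac{1}{O{\left(r{\left(U{\left(2 \right)} \right)} \right)}} = \frac{1}{6 \cdot 2 \left(\left(-3\right) 2\right) \left(-3 - 6\right) \frac{1}{6 + 2 \left(\left(-3\right) 2\right) \left(-3 - 6\right)}} = \frac{1}{6 \cdot 2 \left(-6\right) \left(-3 - 6\right) \frac{1}{6 + 2 \left(-6\right) \left(-3 - 6\right)}} = \frac{1}{6 \cdot 2 \left(-6\right) \left(-9\right) \frac{1}{6 + 2 \left(-6\right) \left(-9\right)}} = \frac{1}{6 \cdot 108 \frac{1}{6 + 108}} = \frac{1}{6 \cdot 108 \cdot \frac{1}{114}} = \frac{1}{\frac{108}{19}} = \frac{19}{108}$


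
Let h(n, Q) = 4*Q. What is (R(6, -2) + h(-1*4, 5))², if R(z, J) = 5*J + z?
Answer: 256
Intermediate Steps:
R(z, J) = z + 5*J
(R(6, -2) + h(-1*4, 5))² = ((6 + 5*(-2)) + 4*5)² = ((6 - 10) + 20)² = (-4 + 20)² = 16² = 256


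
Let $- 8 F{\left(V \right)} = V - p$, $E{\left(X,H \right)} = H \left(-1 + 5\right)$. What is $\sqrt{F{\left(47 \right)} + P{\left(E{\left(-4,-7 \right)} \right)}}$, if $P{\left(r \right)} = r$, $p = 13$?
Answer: $\frac{i \sqrt{129}}{2} \approx 5.6789 i$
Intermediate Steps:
$E{\left(X,H \right)} = 4 H$ ($E{\left(X,H \right)} = H 4 = 4 H$)
$F{\left(V \right)} = \frac{13}{8} - \frac{V}{8}$ ($F{\left(V \right)} = - \frac{V - 13}{8} = - \frac{-13 + V}{8} = \frac{13}{8} - \frac{V}{8}$)
$\sqrt{F{\left(47 \right)} + P{\left(E{\left(-4,-7 \right)} \right)}} = \sqrt{\left(\frac{13}{8} - \frac{47}{8}\right) + 4 \left(-7\right)} = \sqrt{\left(\frac{13}{8} - \frac{47}{8}\right) - 28} = \sqrt{- \frac{17}{4} - 28} = \sqrt{- \frac{129}{4}} = \frac{i \sqrt{129}}{2}$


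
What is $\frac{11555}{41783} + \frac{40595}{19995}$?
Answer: $\frac{385444622}{167090217} \approx 2.3068$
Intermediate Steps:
$\frac{11555}{41783} + \frac{40595}{19995} = 11555 \cdot \frac{1}{41783} + 40595 \cdot \frac{1}{19995} = \frac{11555}{41783} + \frac{8119}{3999} = \frac{385444622}{167090217}$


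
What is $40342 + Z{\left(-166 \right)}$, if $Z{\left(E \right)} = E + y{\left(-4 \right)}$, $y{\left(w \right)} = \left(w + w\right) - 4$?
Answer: $40164$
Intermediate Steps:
$y{\left(w \right)} = -4 + 2 w$ ($y{\left(w \right)} = 2 w - 4 = -4 + 2 w$)
$Z{\left(E \right)} = -12 + E$ ($Z{\left(E \right)} = E + \left(-4 + 2 \left(-4\right)\right) = E - 12 = -12 + E$)
$40342 + Z{\left(-166 \right)} = 40342 - 178 = 40164$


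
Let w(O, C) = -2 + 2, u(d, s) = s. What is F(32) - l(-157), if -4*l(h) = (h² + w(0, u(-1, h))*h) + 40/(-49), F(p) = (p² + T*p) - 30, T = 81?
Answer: 1910617/196 ≈ 9748.0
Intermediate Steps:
F(p) = -30 + p² + 81*p (F(p) = (p² + 81*p) - 30 = -30 + p² + 81*p)
w(O, C) = 0
l(h) = 10/49 - h²/4 (l(h) = -((h² + 0*h) + 40/(-49))/4 = -((h² + 0) + 40*(-1/49))/4 = -(h² - 40/49)/4 = -(-40/49 + h²)/4 = 10/49 - h²/4)
F(32) - l(-157) = (-30 + 32² + 81*32) - (10/49 - ¼*(-157)²) = (-30 + 1024 + 2592) - (10/49 - ¼*24649) = 3586 - (10/49 - 24649/4) = 3586 - 1*(-1207761/196) = 3586 + 1207761/196 = 1910617/196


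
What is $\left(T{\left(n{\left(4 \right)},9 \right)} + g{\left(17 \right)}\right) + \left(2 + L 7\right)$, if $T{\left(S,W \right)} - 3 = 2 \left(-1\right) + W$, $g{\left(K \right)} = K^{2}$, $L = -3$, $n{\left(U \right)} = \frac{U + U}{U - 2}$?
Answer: $280$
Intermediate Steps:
$n{\left(U \right)} = \frac{2 U}{-2 + U}$
$T{\left(S,W \right)} = 1 + W$ ($T{\left(S,W \right)} = 3 + \left(2 \left(-1\right) + W\right) = 3 + \left(-2 + W\right) = 1 + W$)
$\left(T{\left(n{\left(4 \right)},9 \right)} + g{\left(17 \right)}\right) + \left(2 + L 7\right) = \left(\left(1 + 9\right) + 17^{2}\right) + \left(2 - 21\right) = \left(10 + 289\right) + \left(2 - 21\right) = 299 - 19 = 280$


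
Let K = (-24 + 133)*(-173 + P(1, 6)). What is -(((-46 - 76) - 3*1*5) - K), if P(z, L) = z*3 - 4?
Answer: -18829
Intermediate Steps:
P(z, L) = -4 + 3*z (P(z, L) = 3*z - 4 = -4 + 3*z)
K = -18966 (K = (-24 + 133)*(-173 + (-4 + 3*1)) = 109*(-173 + (-4 + 3)) = 109*(-173 - 1) = 109*(-174) = -18966)
-(((-46 - 76) - 3*1*5) - K) = -(((-46 - 76) - 3*1*5) - 1*(-18966)) = -((-122 - 3*5) + 18966) = -((-122 - 15) + 18966) = -(-137 + 18966) = -1*18829 = -18829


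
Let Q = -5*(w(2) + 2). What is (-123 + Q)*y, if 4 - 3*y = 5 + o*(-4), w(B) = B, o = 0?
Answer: 143/3 ≈ 47.667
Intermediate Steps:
Q = -20 (Q = -5*(2 + 2) = -5*4 = -20)
y = -⅓ (y = 4/3 - (5 + 0*(-4))/3 = 4/3 - (5 + 0)/3 = 4/3 - ⅓*5 = 4/3 - 5/3 = -⅓ ≈ -0.33333)
(-123 + Q)*y = (-123 - 20)*(-⅓) = -143*(-⅓) = 143/3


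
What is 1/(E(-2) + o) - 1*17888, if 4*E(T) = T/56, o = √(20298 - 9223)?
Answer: -2485086804400/138924799 + 62720*√443/138924799 ≈ -17888.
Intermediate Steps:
o = 5*√443 (o = √11075 = 5*√443 ≈ 105.24)
E(T) = T/224 (E(T) = (T/56)/4 = T/224)
1/(E(-2) + o) - 1*17888 = 1/((1/224)*(-2) + 5*√443) - 1*17888 = 1/(-1/112 + 5*√443) - 17888 = -17888 + 1/(-1/112 + 5*√443)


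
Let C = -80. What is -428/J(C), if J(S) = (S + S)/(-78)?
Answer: -4173/20 ≈ -208.65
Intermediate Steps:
J(S) = -S/39 (J(S) = (2*S)*(-1/78) = -S/39)
-428/J(C) = -428/((-1/39*(-80))) = -428/80/39 = -428*39/80 = -4173/20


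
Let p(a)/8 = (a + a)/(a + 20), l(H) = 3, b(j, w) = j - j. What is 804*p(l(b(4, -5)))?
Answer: 38592/23 ≈ 1677.9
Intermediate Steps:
b(j, w) = 0
p(a) = 16*a/(20 + a) (p(a) = 8*((a + a)/(a + 20)) = 8*((2*a)/(20 + a)) = 8*(2*a/(20 + a)) = 16*a/(20 + a))
804*p(l(b(4, -5))) = 804*(16*3/(20 + 3)) = 804*(16*3/23) = 804*(16*3*(1/23)) = 804*(48/23) = 38592/23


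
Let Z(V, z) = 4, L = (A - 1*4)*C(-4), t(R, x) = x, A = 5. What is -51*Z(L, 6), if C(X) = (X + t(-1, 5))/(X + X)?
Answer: -204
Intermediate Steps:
C(X) = (5 + X)/(2*X) (C(X) = (X + 5)/(X + X) = (5 + X)/((2*X)) = (5 + X)*(1/(2*X)) = (5 + X)/(2*X))
L = -1/8 (L = (5 - 1*4)*((1/2)*(5 - 4)/(-4)) = (5 - 4)*((1/2)*(-1/4)*1) = 1*(-1/8) = -1/8 ≈ -0.12500)
-51*Z(L, 6) = -51*4 = -204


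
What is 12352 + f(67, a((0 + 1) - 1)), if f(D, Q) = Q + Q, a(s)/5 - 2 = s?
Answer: 12372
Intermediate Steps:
a(s) = 10 + 5*s
f(D, Q) = 2*Q
12352 + f(67, a((0 + 1) - 1)) = 12352 + 2*(10 + 5*((0 + 1) - 1)) = 12352 + 2*(10 + 5*(1 - 1)) = 12352 + 2*(10 + 5*0) = 12352 + 2*(10 + 0) = 12352 + 2*10 = 12352 + 20 = 12372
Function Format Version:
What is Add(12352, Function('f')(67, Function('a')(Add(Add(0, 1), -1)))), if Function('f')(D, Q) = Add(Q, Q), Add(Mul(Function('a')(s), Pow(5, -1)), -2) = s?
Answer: 12372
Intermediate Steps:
Function('a')(s) = Add(10, Mul(5, s))
Function('f')(D, Q) = Mul(2, Q)
Add(12352, Function('f')(67, Function('a')(Add(Add(0, 1), -1)))) = Add(12352, Mul(2, Add(10, Mul(5, Add(Add(0, 1), -1))))) = Add(12352, Mul(2, Add(10, Mul(5, Add(1, -1))))) = Add(12352, Mul(2, Add(10, Mul(5, 0)))) = Add(12352, Mul(2, Add(10, 0))) = Add(12352, Mul(2, 10)) = Add(12352, 20) = 12372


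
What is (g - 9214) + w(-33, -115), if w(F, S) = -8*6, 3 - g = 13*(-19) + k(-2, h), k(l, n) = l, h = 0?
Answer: -9010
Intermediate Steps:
g = 252 (g = 3 - (13*(-19) - 2) = 3 - (-247 - 2) = 3 - 1*(-249) = 3 + 249 = 252)
w(F, S) = -48
(g - 9214) + w(-33, -115) = (252 - 9214) - 48 = -8962 - 48 = -9010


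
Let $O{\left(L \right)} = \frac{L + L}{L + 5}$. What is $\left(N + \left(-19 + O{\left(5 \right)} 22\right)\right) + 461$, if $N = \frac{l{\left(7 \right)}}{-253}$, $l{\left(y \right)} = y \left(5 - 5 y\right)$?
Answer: $\frac{117602}{253} \approx 464.83$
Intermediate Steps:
$O{\left(L \right)} = \frac{2 L}{5 + L}$
$N = \frac{210}{253}$ ($N = \frac{5 \cdot 7 \left(1 - 7\right)}{-253} = 5 \cdot 7 \left(1 - 7\right) \left(- \frac{1}{253}\right) = 5 \cdot 7 \left(-6\right) \left(- \frac{1}{253}\right) = \left(-210\right) \left(- \frac{1}{253}\right) = \frac{210}{253} \approx 0.83004$)
$\left(N + \left(-19 + O{\left(5 \right)} 22\right)\right) + 461 = \left(\frac{210}{253} - \left(19 - 2 \cdot 5 \frac{1}{5 + 5} \cdot 22\right)\right) + 461 = \left(\frac{210}{253} - \left(19 - 2 \cdot 5 \cdot \frac{1}{10} \cdot 22\right)\right) + 461 = \left(\frac{210}{253} + \left(-19 + 1 \cdot 22\right)\right) + 461 = \left(\frac{210}{253} + \left(-19 + 22\right)\right) + 461 = \left(\frac{210}{253} + 3\right) + 461 = \frac{969}{253} + 461 = \frac{117602}{253}$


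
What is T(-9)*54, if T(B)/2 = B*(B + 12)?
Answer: -2916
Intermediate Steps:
T(B) = 2*B*(12 + B) (T(B) = 2*(B*(B + 12)) = 2*(B*(12 + B)) = 2*B*(12 + B))
T(-9)*54 = (2*(-9)*(12 - 9))*54 = (2*(-9)*3)*54 = -54*54 = -2916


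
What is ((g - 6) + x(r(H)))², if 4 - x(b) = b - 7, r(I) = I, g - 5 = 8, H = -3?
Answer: 441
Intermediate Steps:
g = 13 (g = 5 + 8 = 13)
x(b) = 11 - b (x(b) = 4 - (b - 7) = 4 - (-7 + b) = 4 + (7 - b) = 11 - b)
((g - 6) + x(r(H)))² = ((13 - 6) + (11 - 1*(-3)))² = (7 + (11 + 3))² = (7 + 14)² = 21² = 441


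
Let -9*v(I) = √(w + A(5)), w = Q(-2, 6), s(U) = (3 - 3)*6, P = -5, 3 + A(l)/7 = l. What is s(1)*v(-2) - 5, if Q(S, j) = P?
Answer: -5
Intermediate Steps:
A(l) = -21 + 7*l
s(U) = 0 (s(U) = 0*6 = 0)
Q(S, j) = -5
w = -5
v(I) = -⅓ (v(I) = -√(-5 + (-21 + 7*5))/9 = -√(-5 + (-21 + 35))/9 = -√(-5 + 14)/9 = -√9/9 = -⅑*3 = -⅓)
s(1)*v(-2) - 5 = 0*(-⅓) - 5 = 0 - 5 = -5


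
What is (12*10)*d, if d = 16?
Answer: 1920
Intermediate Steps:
(12*10)*d = (12*10)*16 = 120*16 = 1920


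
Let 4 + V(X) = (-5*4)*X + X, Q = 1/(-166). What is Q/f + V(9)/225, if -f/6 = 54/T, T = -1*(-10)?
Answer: -20911/26892 ≈ -0.77759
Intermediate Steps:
T = 10
Q = -1/166 ≈ -0.0060241
V(X) = -4 - 19*X (V(X) = -4 + ((-5*4)*X + X) = -4 + (-20*X + X) = -4 - 19*X)
f = -162/5 (f = -324/10 = -6*27/5 = -162/5 ≈ -32.400)
Q/f + V(9)/225 = -1/(166*(-162/5)) + (-4 - 19*9)/225 = -1/166*(-5/162) + (-4 - 171)*(1/225) = 5/26892 - 175*1/225 = 5/26892 - 7/9 = -20911/26892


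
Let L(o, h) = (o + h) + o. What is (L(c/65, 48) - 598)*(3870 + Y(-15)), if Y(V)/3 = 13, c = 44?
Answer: -139402758/65 ≈ -2.1447e+6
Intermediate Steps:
Y(V) = 39 (Y(V) = 3*13 = 39)
L(o, h) = h + 2*o (L(o, h) = (h + o) + o = h + 2*o)
(L(c/65, 48) - 598)*(3870 + Y(-15)) = ((48 + 2*(44/65)) - 598)*(3870 + 39) = ((48 + 2*(44*(1/65))) - 598)*3909 = ((48 + 2*(44/65)) - 598)*3909 = ((48 + 88/65) - 598)*3909 = (3208/65 - 598)*3909 = -35662/65*3909 = -139402758/65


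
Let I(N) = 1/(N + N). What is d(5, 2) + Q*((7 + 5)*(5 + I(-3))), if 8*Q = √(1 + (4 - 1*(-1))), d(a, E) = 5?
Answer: 5 + 29*√6/4 ≈ 22.759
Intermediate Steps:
I(N) = 1/(2*N)
Q = √6/8 (Q = √(1 + (4 - 1*(-1)))/8 = √(1 + (4 + 1))/8 = √(1 + 5)/8 = √6/8 ≈ 0.30619)
d(5, 2) + Q*((7 + 5)*(5 + I(-3))) = 5 + (√6/8)*((7 + 5)*(5 + (½)/(-3))) = 5 + (√6/8)*(12*(5 + (½)*(-⅓))) = 5 + (√6/8)*(12*(5 - ⅙)) = 5 + (√6/8)*(12*(29/6)) = 5 + (√6/8)*58 = 5 + 29*√6/4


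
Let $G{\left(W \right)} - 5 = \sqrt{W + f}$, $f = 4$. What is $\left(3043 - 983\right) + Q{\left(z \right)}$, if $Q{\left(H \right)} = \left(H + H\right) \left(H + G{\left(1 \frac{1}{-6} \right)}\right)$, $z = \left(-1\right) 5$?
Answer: $2060 - \frac{5 \sqrt{138}}{3} \approx 2040.4$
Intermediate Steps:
$z = -5$
$G{\left(W \right)} = 5 + \sqrt{4 + W}$ ($G{\left(W \right)} = 5 + \sqrt{W + 4} = 5 + \sqrt{4 + W}$)
$Q{\left(H \right)} = 2 H \left(5 + H + \frac{\sqrt{138}}{6}\right)$ ($Q{\left(H \right)} = \left(H + H\right) \left(H + \left(5 + \sqrt{4 + 1 \frac{1}{-6}}\right)\right) = 2 H \left(H + \left(5 + \sqrt{4 + 1 \left(- \frac{1}{6}\right)}\right)\right) = 2 H \left(H + \left(5 + \sqrt{4 - \frac{1}{6}}\right)\right) = 2 H \left(H + \left(5 + \sqrt{\frac{23}{6}}\right)\right) = 2 H \left(H + \left(5 + \frac{\sqrt{138}}{6}\right)\right) = 2 H \left(5 + H + \frac{\sqrt{138}}{6}\right)$)
$\left(3043 - 983\right) + Q{\left(z \right)} = \left(3043 - 983\right) + \frac{1}{3} \left(-5\right) \left(30 + \sqrt{138} + 6 \left(-5\right)\right) = 2060 + \frac{1}{3} \left(-5\right) \left(30 + \sqrt{138} - 30\right) = 2060 + \frac{1}{3} \left(-5\right) \sqrt{138} = 2060 - \frac{5 \sqrt{138}}{3}$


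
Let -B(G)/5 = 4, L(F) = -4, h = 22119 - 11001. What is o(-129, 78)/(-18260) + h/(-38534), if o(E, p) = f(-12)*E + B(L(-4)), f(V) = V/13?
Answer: -336102829/1143400115 ≈ -0.29395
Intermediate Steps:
h = 11118
f(V) = V/13 (f(V) = V*(1/13) = V/13)
B(G) = -20 (B(G) = -5*4 = -20)
o(E, p) = -20 - 12*E/13 (o(E, p) = ((1/13)*(-12))*E - 20 = -12*E/13 - 20 = -20 - 12*E/13)
o(-129, 78)/(-18260) + h/(-38534) = (-20 - 12/13*(-129))/(-18260) + 11118/(-38534) = (-20 + 1548/13)*(-1/18260) + 11118*(-1/38534) = (1288/13)*(-1/18260) - 5559/19267 = -322/59345 - 5559/19267 = -336102829/1143400115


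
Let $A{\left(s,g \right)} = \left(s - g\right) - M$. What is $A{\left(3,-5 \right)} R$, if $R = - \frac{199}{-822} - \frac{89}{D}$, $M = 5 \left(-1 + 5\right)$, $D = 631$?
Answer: $- \frac{104822}{86447} \approx -1.2126$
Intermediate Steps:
$M = 20$ ($M = 5 \cdot 4 = 20$)
$A{\left(s,g \right)} = -20 + s - g$ ($A{\left(s,g \right)} = \left(s - g\right) - 20 = -20 + s - g$)
$R = \frac{52411}{518682}$ ($R = - \frac{199}{-822} - \frac{89}{631} = \left(-199\right) \left(- \frac{1}{822}\right) - \frac{89}{631} = \frac{199}{822} - \frac{89}{631} = \frac{52411}{518682} \approx 0.10105$)
$A{\left(3,-5 \right)} R = \left(-20 + 3 - -5\right) \frac{52411}{518682} = \left(-20 + 3 + 5\right) \frac{52411}{518682} = \left(-12\right) \frac{52411}{518682} = - \frac{104822}{86447}$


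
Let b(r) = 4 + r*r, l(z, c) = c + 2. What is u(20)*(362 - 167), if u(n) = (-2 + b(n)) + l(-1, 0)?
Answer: 78780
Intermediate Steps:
l(z, c) = 2 + c
b(r) = 4 + r**2
u(n) = 4 + n**2 (u(n) = (-2 + (4 + n**2)) + (2 + 0) = (2 + n**2) + 2 = 4 + n**2)
u(20)*(362 - 167) = (4 + 20**2)*(362 - 167) = (4 + 400)*195 = 404*195 = 78780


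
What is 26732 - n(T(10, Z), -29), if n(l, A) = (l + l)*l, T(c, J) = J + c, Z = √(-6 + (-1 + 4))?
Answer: 26538 - 40*I*√3 ≈ 26538.0 - 69.282*I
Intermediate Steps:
Z = I*√3 (Z = √(-6 + 3) = √(-3) = I*√3 ≈ 1.732*I)
n(l, A) = 2*l² (n(l, A) = (2*l)*l = 2*l²)
26732 - n(T(10, Z), -29) = 26732 - 2*(I*√3 + 10)² = 26732 - 2*(10 + I*√3)²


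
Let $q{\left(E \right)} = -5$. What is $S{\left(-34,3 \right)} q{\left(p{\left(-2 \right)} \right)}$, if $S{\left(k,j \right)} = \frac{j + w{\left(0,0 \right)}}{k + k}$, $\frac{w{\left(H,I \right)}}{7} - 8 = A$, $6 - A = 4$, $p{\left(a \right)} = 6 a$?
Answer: $\frac{365}{68} \approx 5.3676$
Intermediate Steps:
$A = 2$ ($A = 6 - 4 = 2$)
$w{\left(H,I \right)} = 70$ ($w{\left(H,I \right)} = 56 + 7 \cdot 2 = 56 + 14 = 70$)
$S{\left(k,j \right)} = \frac{70 + j}{2 k}$ ($S{\left(k,j \right)} = \frac{j + 70}{k + k} = \frac{70 + j}{2 k}$)
$S{\left(-34,3 \right)} q{\left(p{\left(-2 \right)} \right)} = \frac{70 + 3}{2 \left(-34\right)} \left(-5\right) = \frac{1}{2} \left(- \frac{1}{34}\right) 73 \left(-5\right) = \left(- \frac{73}{68}\right) \left(-5\right) = \frac{365}{68}$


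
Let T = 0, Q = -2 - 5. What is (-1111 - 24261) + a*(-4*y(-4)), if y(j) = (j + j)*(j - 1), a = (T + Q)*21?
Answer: -1852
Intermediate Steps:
Q = -7
a = -147 (a = (0 - 7)*21 = -7*21 = -147)
y(j) = 2*j*(-1 + j) (y(j) = (2*j)*(-1 + j) = 2*j*(-1 + j))
(-1111 - 24261) + a*(-4*y(-4)) = (-1111 - 24261) - (-588)*2*(-4)*(-1 - 4) = -25372 - (-588)*2*(-4)*(-5) = -25372 - (-588)*40 = -25372 - 147*(-160) = -25372 + 23520 = -1852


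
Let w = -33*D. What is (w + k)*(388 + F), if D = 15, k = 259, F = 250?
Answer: -150568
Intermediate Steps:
w = -495 (w = -33*15 = -495)
(w + k)*(388 + F) = (-495 + 259)*(388 + 250) = -236*638 = -150568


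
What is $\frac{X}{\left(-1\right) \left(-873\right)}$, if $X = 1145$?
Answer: $\frac{1145}{873} \approx 1.3116$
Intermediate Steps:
$\frac{X}{\left(-1\right) \left(-873\right)} = \frac{1145}{\left(-1\right) \left(-873\right)} = \frac{1145}{873}$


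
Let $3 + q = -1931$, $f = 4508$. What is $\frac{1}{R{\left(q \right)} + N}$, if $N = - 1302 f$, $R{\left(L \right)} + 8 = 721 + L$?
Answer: $- \frac{1}{5870637} \approx -1.7034 \cdot 10^{-7}$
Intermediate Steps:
$q = -1934$ ($q = -3 - 1931 = -1934$)
$R{\left(L \right)} = 713 + L$ ($R{\left(L \right)} = -8 + \left(721 + L\right) = 713 + L$)
$N = -5869416$ ($N = \left(-1302\right) 4508 = -5869416$)
$\frac{1}{R{\left(q \right)} + N} = \frac{1}{\left(713 - 1934\right) - 5869416} = \frac{1}{-1221 - 5869416} = \frac{1}{-5870637} = - \frac{1}{5870637}$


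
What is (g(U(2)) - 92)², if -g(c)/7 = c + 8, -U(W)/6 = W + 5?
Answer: 21316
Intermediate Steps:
U(W) = -30 - 6*W (U(W) = -6*(W + 5) = -6*(5 + W) = -30 - 6*W)
g(c) = -56 - 7*c (g(c) = -7*(c + 8) = -7*(8 + c) = -56 - 7*c)
(g(U(2)) - 92)² = ((-56 - 7*(-30 - 6*2)) - 92)² = ((-56 - 7*(-30 - 12)) - 92)² = ((-56 - 7*(-42)) - 92)² = ((-56 + 294) - 92)² = (238 - 92)² = 146² = 21316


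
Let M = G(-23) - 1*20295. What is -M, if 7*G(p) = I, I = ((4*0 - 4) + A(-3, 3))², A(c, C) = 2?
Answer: 142061/7 ≈ 20294.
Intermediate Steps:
I = 4 (I = ((4*0 - 4) + 2)² = ((0 - 4) + 2)² = (-4 + 2)² = (-2)² = 4)
G(p) = 4/7 (G(p) = (⅐)*4 = 4/7)
M = -142061/7 (M = 4/7 - 1*20295 = 4/7 - 20295 = -142061/7 ≈ -20294.)
-M = -1*(-142061/7) = 142061/7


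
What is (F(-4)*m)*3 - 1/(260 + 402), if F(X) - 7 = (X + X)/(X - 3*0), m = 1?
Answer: 17873/662 ≈ 26.998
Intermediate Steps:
F(X) = 9 (F(X) = 7 + (X + X)/(X - 3*0) = 7 + (2*X)/(X + 0) = 7 + (2*X)/X = 7 + 2 = 9)
(F(-4)*m)*3 - 1/(260 + 402) = (9*1)*3 - 1/(260 + 402) = 9*3 - 1/662 = 27 - 1*1/662 = 27 - 1/662 = 17873/662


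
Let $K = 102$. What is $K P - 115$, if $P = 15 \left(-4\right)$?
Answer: $-6235$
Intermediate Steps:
$P = -60$
$K P - 115 = 102 \left(-60\right) - 115 = -6120 - 115 = -6235$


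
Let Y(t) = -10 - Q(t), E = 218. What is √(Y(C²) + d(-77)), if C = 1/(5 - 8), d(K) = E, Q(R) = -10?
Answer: √218 ≈ 14.765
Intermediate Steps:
d(K) = 218
C = -⅓ (C = 1/(-3) = -⅓ ≈ -0.33333)
Y(t) = 0 (Y(t) = -10 - 1*(-10) = -10 + 10 = 0)
√(Y(C²) + d(-77)) = √(0 + 218) = √218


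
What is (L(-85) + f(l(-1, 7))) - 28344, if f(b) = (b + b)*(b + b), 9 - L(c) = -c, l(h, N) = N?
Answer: -28224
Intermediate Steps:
L(c) = 9 + c (L(c) = 9 - (-1)*c = 9 + c)
f(b) = 4*b² (f(b) = (2*b)*(2*b) = 4*b²)
(L(-85) + f(l(-1, 7))) - 28344 = ((9 - 85) + 4*7²) - 28344 = (-76 + 4*49) - 28344 = (-76 + 196) - 28344 = 120 - 28344 = -28224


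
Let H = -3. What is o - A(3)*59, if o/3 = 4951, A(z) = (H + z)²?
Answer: 14853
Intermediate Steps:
A(z) = (-3 + z)²
o = 14853 (o = 3*4951 = 14853)
o - A(3)*59 = 14853 - (-3 + 3)²*59 = 14853 - 0²*59 = 14853 - 0*59 = 14853 - 1*0 = 14853 + 0 = 14853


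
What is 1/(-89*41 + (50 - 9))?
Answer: -1/3608 ≈ -0.00027716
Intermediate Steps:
1/(-89*41 + (50 - 9)) = 1/(-3649 + 41) = 1/(-3608) = -1/3608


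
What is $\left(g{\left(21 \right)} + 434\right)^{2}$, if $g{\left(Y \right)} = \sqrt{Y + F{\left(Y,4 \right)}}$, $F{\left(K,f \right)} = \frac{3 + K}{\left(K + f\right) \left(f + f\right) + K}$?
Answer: $\frac{\left(95914 + \sqrt{1030965}\right)^{2}}{48841} \approx 1.9237 \cdot 10^{5}$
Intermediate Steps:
$F{\left(K,f \right)} = \frac{3 + K}{K + 2 f \left(K + f\right)}$ ($F{\left(K,f \right)} = \frac{3 + K}{\left(K + f\right) 2 f + K} = \frac{3 + K}{2 f \left(K + f\right) + K} = \frac{3 + K}{K + 2 f \left(K + f\right)}$)
$g{\left(Y \right)} = \sqrt{Y + \frac{3 + Y}{32 + 9 Y}}$ ($g{\left(Y \right)} = \sqrt{Y + \frac{3 + Y}{Y + 2 \cdot 4^{2} + 2 Y 4}} = \sqrt{Y + \frac{3 + Y}{Y + 2 \cdot 16 + 8 Y}} = \sqrt{Y + \frac{3 + Y}{Y + 32 + 8 Y}} = \sqrt{Y + \frac{3 + Y}{32 + 9 Y}}$)
$\left(g{\left(21 \right)} + 434\right)^{2} = \left(\sqrt{\frac{3 + 21 + 21 \left(32 + 9 \cdot 21\right)}{32 + 9 \cdot 21}} + 434\right)^{2} = \left(\sqrt{\frac{3 + 21 + 21 \left(32 + 189\right)}{32 + 189}} + 434\right)^{2} = \left(\sqrt{\frac{3 + 21 + 21 \cdot 221}{221}} + 434\right)^{2} = \left(\sqrt{\frac{3 + 21 + 4641}{221}} + 434\right)^{2} = \left(\sqrt{\frac{1}{221} \cdot 4665} + 434\right)^{2} = \left(\sqrt{\frac{4665}{221}} + 434\right)^{2} = \left(\frac{\sqrt{1030965}}{221} + 434\right)^{2} = \left(434 + \frac{\sqrt{1030965}}{221}\right)^{2}$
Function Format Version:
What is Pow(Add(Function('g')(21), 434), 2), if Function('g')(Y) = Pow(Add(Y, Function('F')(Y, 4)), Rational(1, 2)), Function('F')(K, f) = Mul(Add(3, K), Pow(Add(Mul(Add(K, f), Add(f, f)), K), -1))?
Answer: Mul(Rational(1, 48841), Pow(Add(95914, Pow(1030965, Rational(1, 2))), 2)) ≈ 1.9237e+5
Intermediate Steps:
Function('F')(K, f) = Mul(Pow(Add(K, Mul(2, f, Add(K, f))), -1), Add(3, K)) (Function('F')(K, f) = Mul(Add(3, K), Pow(Add(Mul(Add(K, f), Mul(2, f)), K), -1)) = Mul(Add(3, K), Pow(Add(Mul(2, f, Add(K, f)), K), -1)) = Mul(Add(3, K), Pow(Add(K, Mul(2, f, Add(K, f))), -1)) = Mul(Pow(Add(K, Mul(2, f, Add(K, f))), -1), Add(3, K)))
Function('g')(Y) = Pow(Add(Y, Mul(Pow(Add(32, Mul(9, Y)), -1), Add(3, Y))), Rational(1, 2)) (Function('g')(Y) = Pow(Add(Y, Mul(Pow(Add(Y, Mul(2, Pow(4, 2)), Mul(2, Y, 4)), -1), Add(3, Y))), Rational(1, 2)) = Pow(Add(Y, Mul(Pow(Add(Y, Mul(2, 16), Mul(8, Y)), -1), Add(3, Y))), Rational(1, 2)) = Pow(Add(Y, Mul(Pow(Add(Y, 32, Mul(8, Y)), -1), Add(3, Y))), Rational(1, 2)) = Pow(Add(Y, Mul(Pow(Add(32, Mul(9, Y)), -1), Add(3, Y))), Rational(1, 2)))
Pow(Add(Function('g')(21), 434), 2) = Pow(Add(Pow(Mul(Pow(Add(32, Mul(9, 21)), -1), Add(3, 21, Mul(21, Add(32, Mul(9, 21))))), Rational(1, 2)), 434), 2) = Pow(Add(Pow(Mul(Pow(Add(32, 189), -1), Add(3, 21, Mul(21, Add(32, 189)))), Rational(1, 2)), 434), 2) = Pow(Add(Pow(Mul(Pow(221, -1), Add(3, 21, Mul(21, 221))), Rational(1, 2)), 434), 2) = Pow(Add(Pow(Mul(Rational(1, 221), Add(3, 21, 4641)), Rational(1, 2)), 434), 2) = Pow(Add(Pow(Mul(Rational(1, 221), 4665), Rational(1, 2)), 434), 2) = Pow(Add(Pow(Rational(4665, 221), Rational(1, 2)), 434), 2) = Pow(Add(Mul(Rational(1, 221), Pow(1030965, Rational(1, 2))), 434), 2) = Pow(Add(434, Mul(Rational(1, 221), Pow(1030965, Rational(1, 2)))), 2)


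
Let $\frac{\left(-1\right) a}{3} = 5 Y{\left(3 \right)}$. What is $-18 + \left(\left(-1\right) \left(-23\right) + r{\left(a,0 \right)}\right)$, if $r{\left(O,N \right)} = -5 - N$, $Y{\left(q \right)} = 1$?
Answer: $0$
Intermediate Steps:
$a = -15$ ($a = - 3 \cdot 5 \cdot 1 = \left(-3\right) 5 = -15$)
$-18 + \left(\left(-1\right) \left(-23\right) + r{\left(a,0 \right)}\right) = -18 - -18 = -18 + \left(23 + \left(-5 + 0\right)\right) = -18 + \left(23 - 5\right) = -18 + 18 = 0$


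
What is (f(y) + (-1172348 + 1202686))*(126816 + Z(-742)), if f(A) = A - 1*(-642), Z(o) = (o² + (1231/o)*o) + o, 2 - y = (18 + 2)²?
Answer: 20730589758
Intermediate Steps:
y = -398 (y = 2 - (18 + 2)² = 2 - 1*20² = 2 - 1*400 = 2 - 400 = -398)
Z(o) = 1231 + o + o² (Z(o) = (o² + 1231) + o = (1231 + o²) + o = 1231 + o + o²)
f(A) = 642 + A (f(A) = A + 642 = 642 + A)
(f(y) + (-1172348 + 1202686))*(126816 + Z(-742)) = ((642 - 398) + (-1172348 + 1202686))*(126816 + (1231 - 742 + (-742)²)) = (244 + 30338)*(126816 + (1231 - 742 + 550564)) = 30582*(126816 + 551053) = 30582*677869 = 20730589758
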